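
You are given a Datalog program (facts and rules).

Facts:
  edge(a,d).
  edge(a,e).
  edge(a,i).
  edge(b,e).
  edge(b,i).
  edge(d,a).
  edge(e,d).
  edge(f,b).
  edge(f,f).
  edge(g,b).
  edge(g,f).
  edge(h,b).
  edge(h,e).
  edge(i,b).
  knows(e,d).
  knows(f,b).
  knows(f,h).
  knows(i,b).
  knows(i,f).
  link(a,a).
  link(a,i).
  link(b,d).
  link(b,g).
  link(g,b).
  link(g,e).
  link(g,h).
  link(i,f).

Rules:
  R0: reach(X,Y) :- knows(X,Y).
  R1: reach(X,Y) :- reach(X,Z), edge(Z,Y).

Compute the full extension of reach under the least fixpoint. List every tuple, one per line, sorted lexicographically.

reach(e,a)
reach(e,b)
reach(e,d)
reach(e,e)
reach(e,i)
reach(f,a)
reach(f,b)
reach(f,d)
reach(f,e)
reach(f,h)
reach(f,i)
reach(i,a)
reach(i,b)
reach(i,d)
reach(i,e)
reach(i,f)
reach(i,i)

round 1: derive reach(e,d) via R0 from knows(e,d)
round 1: derive reach(f,b) via R0 from knows(f,b)
round 1: derive reach(f,h) via R0 from knows(f,h)
round 1: derive reach(i,b) via R0 from knows(i,b)
round 1: derive reach(i,f) via R0 from knows(i,f)
round 2: derive reach(e,a) via R1 from reach(e,d), edge(d,a)
round 2: derive reach(f,e) via R1 from reach(f,b), edge(b,e)
round 2: derive reach(f,i) via R1 from reach(f,b), edge(b,i)
round 2: derive reach(i,e) via R1 from reach(i,b), edge(b,e)
round 2: derive reach(i,i) via R1 from reach(i,b), edge(b,i)
round 3: derive reach(e,e) via R1 from reach(e,a), edge(a,e)
round 3: derive reach(e,i) via R1 from reach(e,a), edge(a,i)
round 3: derive reach(f,d) via R1 from reach(f,e), edge(e,d)
round 3: derive reach(i,d) via R1 from reach(i,e), edge(e,d)
round 4: derive reach(e,b) via R1 from reach(e,i), edge(i,b)
round 4: derive reach(f,a) via R1 from reach(f,d), edge(d,a)
round 4: derive reach(i,a) via R1 from reach(i,d), edge(d,a)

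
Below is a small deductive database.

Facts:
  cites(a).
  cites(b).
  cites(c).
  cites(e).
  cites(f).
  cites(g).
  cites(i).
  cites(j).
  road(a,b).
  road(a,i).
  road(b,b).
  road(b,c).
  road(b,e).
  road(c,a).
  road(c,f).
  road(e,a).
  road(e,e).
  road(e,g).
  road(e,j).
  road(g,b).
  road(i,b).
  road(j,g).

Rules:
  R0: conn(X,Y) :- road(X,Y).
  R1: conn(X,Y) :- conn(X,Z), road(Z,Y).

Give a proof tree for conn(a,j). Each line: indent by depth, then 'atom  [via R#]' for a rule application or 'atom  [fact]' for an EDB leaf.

round 1: derive conn(a,b) via R0 from road(a,b)
round 1: derive conn(a,i) via R0 from road(a,i)
round 1: derive conn(b,b) via R0 from road(b,b)
round 1: derive conn(b,c) via R0 from road(b,c)
round 1: derive conn(b,e) via R0 from road(b,e)
round 1: derive conn(c,a) via R0 from road(c,a)
round 1: derive conn(c,f) via R0 from road(c,f)
round 1: derive conn(e,a) via R0 from road(e,a)
round 1: derive conn(e,e) via R0 from road(e,e)
round 1: derive conn(e,g) via R0 from road(e,g)
round 1: derive conn(e,j) via R0 from road(e,j)
round 1: derive conn(g,b) via R0 from road(g,b)
round 1: derive conn(i,b) via R0 from road(i,b)
round 1: derive conn(j,g) via R0 from road(j,g)
round 2: derive conn(a,c) via R1 from conn(a,b), road(b,c)
round 2: derive conn(a,e) via R1 from conn(a,b), road(b,e)
round 2: derive conn(b,a) via R1 from conn(b,c), road(c,a)
round 2: derive conn(b,f) via R1 from conn(b,c), road(c,f)
round 2: derive conn(b,g) via R1 from conn(b,e), road(e,g)
round 2: derive conn(b,j) via R1 from conn(b,e), road(e,j)
round 2: derive conn(c,b) via R1 from conn(c,a), road(a,b)
round 2: derive conn(c,i) via R1 from conn(c,a), road(a,i)
round 2: derive conn(e,b) via R1 from conn(e,a), road(a,b)
round 2: derive conn(e,i) via R1 from conn(e,a), road(a,i)
round 2: derive conn(g,c) via R1 from conn(g,b), road(b,c)
round 2: derive conn(g,e) via R1 from conn(g,b), road(b,e)
round 2: derive conn(i,c) via R1 from conn(i,b), road(b,c)
round 2: derive conn(i,e) via R1 from conn(i,b), road(b,e)
round 2: derive conn(j,b) via R1 from conn(j,g), road(g,b)
round 3: derive conn(a,a) via R1 from conn(a,c), road(c,a)
round 3: derive conn(a,f) via R1 from conn(a,c), road(c,f)
round 3: derive conn(a,g) via R1 from conn(a,e), road(e,g)
round 3: derive conn(a,j) via R1 from conn(a,e), road(e,j)
round 3: derive conn(b,i) via R1 from conn(b,a), road(a,i)
round 3: derive conn(c,c) via R1 from conn(c,b), road(b,c)
round 3: derive conn(c,e) via R1 from conn(c,b), road(b,e)
round 3: derive conn(e,c) via R1 from conn(e,b), road(b,c)
round 3: derive conn(g,a) via R1 from conn(g,c), road(c,a)
round 3: derive conn(g,f) via R1 from conn(g,c), road(c,f)
round 3: derive conn(g,g) via R1 from conn(g,e), road(e,g)
round 3: derive conn(g,j) via R1 from conn(g,e), road(e,j)
round 3: derive conn(i,a) via R1 from conn(i,c), road(c,a)
round 3: derive conn(i,f) via R1 from conn(i,c), road(c,f)
round 3: derive conn(i,g) via R1 from conn(i,e), road(e,g)
round 3: derive conn(i,j) via R1 from conn(i,e), road(e,j)
round 3: derive conn(j,c) via R1 from conn(j,b), road(b,c)
round 3: derive conn(j,e) via R1 from conn(j,b), road(b,e)
round 4: derive conn(c,g) via R1 from conn(c,e), road(e,g)
round 4: derive conn(c,j) via R1 from conn(c,e), road(e,j)
round 4: derive conn(e,f) via R1 from conn(e,c), road(c,f)
round 4: derive conn(g,i) via R1 from conn(g,a), road(a,i)
round 4: derive conn(i,i) via R1 from conn(i,a), road(a,i)
round 4: derive conn(j,a) via R1 from conn(j,c), road(c,a)
round 4: derive conn(j,f) via R1 from conn(j,c), road(c,f)
round 4: derive conn(j,j) via R1 from conn(j,e), road(e,j)
round 5: derive conn(j,i) via R1 from conn(j,a), road(a,i)

conn(a,j)  [via R1]
  conn(a,e)  [via R1]
    conn(a,b)  [via R0]
      road(a,b)  [fact]
    road(b,e)  [fact]
  road(e,j)  [fact]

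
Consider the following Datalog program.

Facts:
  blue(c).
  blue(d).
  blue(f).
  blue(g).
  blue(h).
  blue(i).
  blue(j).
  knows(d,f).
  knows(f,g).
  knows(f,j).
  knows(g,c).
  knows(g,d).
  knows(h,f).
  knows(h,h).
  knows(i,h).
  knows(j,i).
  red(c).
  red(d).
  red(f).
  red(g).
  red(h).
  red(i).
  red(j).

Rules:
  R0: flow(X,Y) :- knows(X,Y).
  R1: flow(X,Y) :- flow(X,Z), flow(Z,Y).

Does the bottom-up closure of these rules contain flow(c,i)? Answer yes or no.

round 1: derive flow(d,f) via R0 from knows(d,f)
round 1: derive flow(f,g) via R0 from knows(f,g)
round 1: derive flow(f,j) via R0 from knows(f,j)
round 1: derive flow(g,c) via R0 from knows(g,c)
round 1: derive flow(g,d) via R0 from knows(g,d)
round 1: derive flow(h,f) via R0 from knows(h,f)
round 1: derive flow(h,h) via R0 from knows(h,h)
round 1: derive flow(i,h) via R0 from knows(i,h)
round 1: derive flow(j,i) via R0 from knows(j,i)
round 2: derive flow(d,g) via R1 from flow(d,f), flow(f,g)
round 2: derive flow(d,j) via R1 from flow(d,f), flow(f,j)
round 2: derive flow(f,c) via R1 from flow(f,g), flow(g,c)
round 2: derive flow(f,d) via R1 from flow(f,g), flow(g,d)
round 2: derive flow(f,i) via R1 from flow(f,j), flow(j,i)
round 2: derive flow(g,f) via R1 from flow(g,d), flow(d,f)
round 2: derive flow(h,g) via R1 from flow(h,f), flow(f,g)
round 2: derive flow(h,j) via R1 from flow(h,f), flow(f,j)
round 2: derive flow(i,f) via R1 from flow(i,h), flow(h,f)
round 2: derive flow(j,h) via R1 from flow(j,i), flow(i,h)
round 3: derive flow(d,c) via R1 from flow(d,f), flow(f,c)
round 3: derive flow(d,d) via R1 from flow(d,f), flow(f,d)
round 3: derive flow(d,h) via R1 from flow(d,j), flow(j,h)
round 3: derive flow(d,i) via R1 from flow(d,f), flow(f,i)
round 3: derive flow(f,f) via R1 from flow(f,d), flow(d,f)
round 3: derive flow(f,h) via R1 from flow(f,i), flow(i,h)
round 3: derive flow(g,g) via R1 from flow(g,d), flow(d,g)
round 3: derive flow(g,i) via R1 from flow(g,f), flow(f,i)
round 3: derive flow(g,j) via R1 from flow(g,d), flow(d,j)
round 3: derive flow(h,c) via R1 from flow(h,f), flow(f,c)
round 3: derive flow(h,d) via R1 from flow(h,f), flow(f,d)
round 3: derive flow(h,i) via R1 from flow(h,f), flow(f,i)
round 3: derive flow(i,c) via R1 from flow(i,f), flow(f,c)
round 3: derive flow(i,d) via R1 from flow(i,f), flow(f,d)
round 3: derive flow(i,g) via R1 from flow(i,f), flow(f,g)
round 3: derive flow(i,i) via R1 from flow(i,f), flow(f,i)
round 3: derive flow(i,j) via R1 from flow(i,f), flow(f,j)
round 3: derive flow(j,f) via R1 from flow(j,h), flow(h,f)
round 3: derive flow(j,g) via R1 from flow(j,h), flow(h,g)
round 3: derive flow(j,j) via R1 from flow(j,h), flow(h,j)
round 4: derive flow(g,h) via R1 from flow(g,d), flow(d,h)
round 4: derive flow(j,c) via R1 from flow(j,f), flow(f,c)
round 4: derive flow(j,d) via R1 from flow(j,f), flow(f,d)

no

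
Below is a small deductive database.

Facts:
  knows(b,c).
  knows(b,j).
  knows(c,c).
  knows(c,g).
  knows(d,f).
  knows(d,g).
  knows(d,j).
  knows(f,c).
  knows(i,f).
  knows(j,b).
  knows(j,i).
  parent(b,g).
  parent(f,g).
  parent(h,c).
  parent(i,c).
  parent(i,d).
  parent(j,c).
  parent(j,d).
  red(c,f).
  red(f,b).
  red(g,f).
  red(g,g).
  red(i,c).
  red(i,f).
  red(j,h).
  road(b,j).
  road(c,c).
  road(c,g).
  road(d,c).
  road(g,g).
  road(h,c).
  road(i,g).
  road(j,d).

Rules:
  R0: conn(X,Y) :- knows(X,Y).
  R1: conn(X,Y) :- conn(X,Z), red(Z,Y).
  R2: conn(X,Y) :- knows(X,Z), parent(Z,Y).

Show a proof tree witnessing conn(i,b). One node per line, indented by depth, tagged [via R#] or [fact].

round 1: derive conn(b,c) via R0 from knows(b,c)
round 1: derive conn(b,j) via R0 from knows(b,j)
round 1: derive conn(c,c) via R0 from knows(c,c)
round 1: derive conn(c,g) via R0 from knows(c,g)
round 1: derive conn(d,f) via R0 from knows(d,f)
round 1: derive conn(d,g) via R0 from knows(d,g)
round 1: derive conn(d,j) via R0 from knows(d,j)
round 1: derive conn(f,c) via R0 from knows(f,c)
round 1: derive conn(i,f) via R0 from knows(i,f)
round 1: derive conn(j,b) via R0 from knows(j,b)
round 1: derive conn(j,i) via R0 from knows(j,i)
round 1: derive conn(b,d) via R2 from knows(b,j), parent(j,d)
round 1: derive conn(d,c) via R2 from knows(d,j), parent(j,c)
round 1: derive conn(d,d) via R2 from knows(d,j), parent(j,d)
round 1: derive conn(i,g) via R2 from knows(i,f), parent(f,g)
round 1: derive conn(j,c) via R2 from knows(j,i), parent(i,c)
round 1: derive conn(j,d) via R2 from knows(j,i), parent(i,d)
round 1: derive conn(j,g) via R2 from knows(j,b), parent(b,g)
round 2: derive conn(b,f) via R1 from conn(b,c), red(c,f)
round 2: derive conn(b,h) via R1 from conn(b,j), red(j,h)
round 2: derive conn(c,f) via R1 from conn(c,c), red(c,f)
round 2: derive conn(d,b) via R1 from conn(d,f), red(f,b)
round 2: derive conn(d,h) via R1 from conn(d,j), red(j,h)
round 2: derive conn(f,f) via R1 from conn(f,c), red(c,f)
round 2: derive conn(i,b) via R1 from conn(i,f), red(f,b)
round 2: derive conn(j,f) via R1 from conn(j,c), red(c,f)
round 3: derive conn(b,b) via R1 from conn(b,f), red(f,b)
round 3: derive conn(c,b) via R1 from conn(c,f), red(f,b)
round 3: derive conn(f,b) via R1 from conn(f,f), red(f,b)

conn(i,b)  [via R1]
  conn(i,f)  [via R0]
    knows(i,f)  [fact]
  red(f,b)  [fact]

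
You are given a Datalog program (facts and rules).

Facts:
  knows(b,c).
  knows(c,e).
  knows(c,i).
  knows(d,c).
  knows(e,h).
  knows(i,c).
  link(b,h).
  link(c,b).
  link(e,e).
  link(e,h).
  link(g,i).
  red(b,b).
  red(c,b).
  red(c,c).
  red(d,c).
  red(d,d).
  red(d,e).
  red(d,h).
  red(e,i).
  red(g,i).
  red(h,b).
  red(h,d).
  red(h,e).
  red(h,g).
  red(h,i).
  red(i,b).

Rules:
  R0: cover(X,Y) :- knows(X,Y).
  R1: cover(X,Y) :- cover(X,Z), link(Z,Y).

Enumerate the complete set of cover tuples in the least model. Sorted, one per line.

cover(b,b)
cover(b,c)
cover(b,h)
cover(c,e)
cover(c,h)
cover(c,i)
cover(d,b)
cover(d,c)
cover(d,h)
cover(e,h)
cover(i,b)
cover(i,c)
cover(i,h)

round 1: derive cover(b,c) via R0 from knows(b,c)
round 1: derive cover(c,e) via R0 from knows(c,e)
round 1: derive cover(c,i) via R0 from knows(c,i)
round 1: derive cover(d,c) via R0 from knows(d,c)
round 1: derive cover(e,h) via R0 from knows(e,h)
round 1: derive cover(i,c) via R0 from knows(i,c)
round 2: derive cover(b,b) via R1 from cover(b,c), link(c,b)
round 2: derive cover(c,h) via R1 from cover(c,e), link(e,h)
round 2: derive cover(d,b) via R1 from cover(d,c), link(c,b)
round 2: derive cover(i,b) via R1 from cover(i,c), link(c,b)
round 3: derive cover(b,h) via R1 from cover(b,b), link(b,h)
round 3: derive cover(d,h) via R1 from cover(d,b), link(b,h)
round 3: derive cover(i,h) via R1 from cover(i,b), link(b,h)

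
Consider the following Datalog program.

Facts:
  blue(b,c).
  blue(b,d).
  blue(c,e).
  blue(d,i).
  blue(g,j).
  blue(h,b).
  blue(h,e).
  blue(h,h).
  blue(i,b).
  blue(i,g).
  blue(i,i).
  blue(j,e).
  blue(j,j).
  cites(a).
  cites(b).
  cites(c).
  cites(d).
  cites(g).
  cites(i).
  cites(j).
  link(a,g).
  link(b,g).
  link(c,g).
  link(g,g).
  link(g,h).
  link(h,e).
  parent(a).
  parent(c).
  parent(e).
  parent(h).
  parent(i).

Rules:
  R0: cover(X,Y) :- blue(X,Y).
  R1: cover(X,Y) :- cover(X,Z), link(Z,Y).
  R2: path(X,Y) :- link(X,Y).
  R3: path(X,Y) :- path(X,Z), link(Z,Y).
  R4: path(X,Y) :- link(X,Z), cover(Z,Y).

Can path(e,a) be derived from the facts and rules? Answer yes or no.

round 1: derive cover(b,c) via R0 from blue(b,c)
round 1: derive cover(b,d) via R0 from blue(b,d)
round 1: derive cover(c,e) via R0 from blue(c,e)
round 1: derive cover(d,i) via R0 from blue(d,i)
round 1: derive cover(g,j) via R0 from blue(g,j)
round 1: derive cover(h,b) via R0 from blue(h,b)
round 1: derive cover(h,e) via R0 from blue(h,e)
round 1: derive cover(h,h) via R0 from blue(h,h)
round 1: derive cover(i,b) via R0 from blue(i,b)
round 1: derive cover(i,g) via R0 from blue(i,g)
round 1: derive cover(i,i) via R0 from blue(i,i)
round 1: derive cover(j,e) via R0 from blue(j,e)
round 1: derive cover(j,j) via R0 from blue(j,j)
round 1: derive path(a,g) via R2 from link(a,g)
round 1: derive path(b,g) via R2 from link(b,g)
round 1: derive path(c,g) via R2 from link(c,g)
round 1: derive path(g,g) via R2 from link(g,g)
round 1: derive path(g,h) via R2 from link(g,h)
round 1: derive path(h,e) via R2 from link(h,e)
round 2: derive cover(b,g) via R1 from cover(b,c), link(c,g)
round 2: derive cover(h,g) via R1 from cover(h,b), link(b,g)
round 2: derive cover(i,h) via R1 from cover(i,g), link(g,h)
round 2: derive path(a,h) via R3 from path(a,g), link(g,h)
round 2: derive path(b,h) via R3 from path(b,g), link(g,h)
round 2: derive path(c,h) via R3 from path(c,g), link(g,h)
round 2: derive path(g,e) via R3 from path(g,h), link(h,e)
round 2: derive path(a,j) via R4 from link(a,g), cover(g,j)
round 2: derive path(b,j) via R4 from link(b,g), cover(g,j)
round 2: derive path(c,j) via R4 from link(c,g), cover(g,j)
round 2: derive path(g,b) via R4 from link(g,h), cover(h,b)
round 2: derive path(g,j) via R4 from link(g,g), cover(g,j)
round 3: derive cover(b,h) via R1 from cover(b,g), link(g,h)
round 3: derive cover(i,e) via R1 from cover(i,h), link(h,e)
round 3: derive path(a,e) via R3 from path(a,h), link(h,e)
round 3: derive path(b,e) via R3 from path(b,h), link(h,e)
round 3: derive path(c,e) via R3 from path(c,h), link(h,e)
round 4: derive cover(b,e) via R1 from cover(b,h), link(h,e)

no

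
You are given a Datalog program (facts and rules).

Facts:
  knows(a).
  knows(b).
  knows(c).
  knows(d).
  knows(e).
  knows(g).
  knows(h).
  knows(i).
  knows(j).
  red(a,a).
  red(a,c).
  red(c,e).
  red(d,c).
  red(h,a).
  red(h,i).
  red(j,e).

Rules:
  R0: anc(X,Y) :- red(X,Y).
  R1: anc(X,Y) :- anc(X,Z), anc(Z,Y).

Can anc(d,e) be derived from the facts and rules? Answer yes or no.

yes

round 1: derive anc(a,a) via R0 from red(a,a)
round 1: derive anc(a,c) via R0 from red(a,c)
round 1: derive anc(c,e) via R0 from red(c,e)
round 1: derive anc(d,c) via R0 from red(d,c)
round 1: derive anc(h,a) via R0 from red(h,a)
round 1: derive anc(h,i) via R0 from red(h,i)
round 1: derive anc(j,e) via R0 from red(j,e)
round 2: derive anc(a,e) via R1 from anc(a,c), anc(c,e)
round 2: derive anc(d,e) via R1 from anc(d,c), anc(c,e)
round 2: derive anc(h,c) via R1 from anc(h,a), anc(a,c)
round 3: derive anc(h,e) via R1 from anc(h,a), anc(a,e)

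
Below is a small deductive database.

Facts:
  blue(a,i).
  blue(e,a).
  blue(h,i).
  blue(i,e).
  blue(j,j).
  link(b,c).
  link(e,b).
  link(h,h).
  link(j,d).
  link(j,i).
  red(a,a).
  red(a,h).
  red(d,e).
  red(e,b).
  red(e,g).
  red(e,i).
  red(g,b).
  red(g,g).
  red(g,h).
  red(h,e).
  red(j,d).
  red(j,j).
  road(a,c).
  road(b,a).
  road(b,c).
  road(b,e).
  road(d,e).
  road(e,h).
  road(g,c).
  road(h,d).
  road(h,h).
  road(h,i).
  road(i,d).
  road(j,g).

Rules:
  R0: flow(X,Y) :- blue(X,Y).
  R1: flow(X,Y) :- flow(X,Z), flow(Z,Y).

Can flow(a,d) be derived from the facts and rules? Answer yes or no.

round 1: derive flow(a,i) via R0 from blue(a,i)
round 1: derive flow(e,a) via R0 from blue(e,a)
round 1: derive flow(h,i) via R0 from blue(h,i)
round 1: derive flow(i,e) via R0 from blue(i,e)
round 1: derive flow(j,j) via R0 from blue(j,j)
round 2: derive flow(a,e) via R1 from flow(a,i), flow(i,e)
round 2: derive flow(e,i) via R1 from flow(e,a), flow(a,i)
round 2: derive flow(h,e) via R1 from flow(h,i), flow(i,e)
round 2: derive flow(i,a) via R1 from flow(i,e), flow(e,a)
round 3: derive flow(a,a) via R1 from flow(a,e), flow(e,a)
round 3: derive flow(e,e) via R1 from flow(e,a), flow(a,e)
round 3: derive flow(h,a) via R1 from flow(h,e), flow(e,a)
round 3: derive flow(i,i) via R1 from flow(i,a), flow(a,i)

no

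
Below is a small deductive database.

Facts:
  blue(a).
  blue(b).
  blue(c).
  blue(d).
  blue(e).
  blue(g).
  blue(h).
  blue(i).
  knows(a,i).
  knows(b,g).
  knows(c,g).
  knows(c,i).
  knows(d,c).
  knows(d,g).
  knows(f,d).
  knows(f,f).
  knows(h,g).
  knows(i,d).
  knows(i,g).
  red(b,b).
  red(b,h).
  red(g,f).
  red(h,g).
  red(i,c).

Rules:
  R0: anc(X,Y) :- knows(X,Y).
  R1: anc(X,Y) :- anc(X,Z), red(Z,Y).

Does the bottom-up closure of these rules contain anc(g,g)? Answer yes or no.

no

round 1: derive anc(a,i) via R0 from knows(a,i)
round 1: derive anc(b,g) via R0 from knows(b,g)
round 1: derive anc(c,g) via R0 from knows(c,g)
round 1: derive anc(c,i) via R0 from knows(c,i)
round 1: derive anc(d,c) via R0 from knows(d,c)
round 1: derive anc(d,g) via R0 from knows(d,g)
round 1: derive anc(f,d) via R0 from knows(f,d)
round 1: derive anc(f,f) via R0 from knows(f,f)
round 1: derive anc(h,g) via R0 from knows(h,g)
round 1: derive anc(i,d) via R0 from knows(i,d)
round 1: derive anc(i,g) via R0 from knows(i,g)
round 2: derive anc(a,c) via R1 from anc(a,i), red(i,c)
round 2: derive anc(b,f) via R1 from anc(b,g), red(g,f)
round 2: derive anc(c,c) via R1 from anc(c,i), red(i,c)
round 2: derive anc(c,f) via R1 from anc(c,g), red(g,f)
round 2: derive anc(d,f) via R1 from anc(d,g), red(g,f)
round 2: derive anc(h,f) via R1 from anc(h,g), red(g,f)
round 2: derive anc(i,f) via R1 from anc(i,g), red(g,f)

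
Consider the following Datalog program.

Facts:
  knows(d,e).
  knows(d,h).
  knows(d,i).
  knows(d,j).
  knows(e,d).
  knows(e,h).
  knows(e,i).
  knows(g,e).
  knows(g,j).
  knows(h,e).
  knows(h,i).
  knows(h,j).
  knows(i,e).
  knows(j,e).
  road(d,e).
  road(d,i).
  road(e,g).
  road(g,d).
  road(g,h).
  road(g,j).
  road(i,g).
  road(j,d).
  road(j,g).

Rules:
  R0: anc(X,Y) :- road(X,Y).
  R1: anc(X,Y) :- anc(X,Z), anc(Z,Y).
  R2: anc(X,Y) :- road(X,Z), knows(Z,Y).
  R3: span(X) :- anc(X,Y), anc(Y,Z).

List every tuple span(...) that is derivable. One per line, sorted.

span(d)
span(e)
span(g)
span(i)
span(j)

round 1: derive anc(d,e) via R0 from road(d,e)
round 1: derive anc(d,i) via R0 from road(d,i)
round 1: derive anc(e,g) via R0 from road(e,g)
round 1: derive anc(g,d) via R0 from road(g,d)
round 1: derive anc(g,h) via R0 from road(g,h)
round 1: derive anc(g,j) via R0 from road(g,j)
round 1: derive anc(i,g) via R0 from road(i,g)
round 1: derive anc(j,d) via R0 from road(j,d)
round 1: derive anc(j,g) via R0 from road(j,g)
round 1: derive anc(d,d) via R2 from road(d,e), knows(e,d)
round 1: derive anc(d,h) via R2 from road(d,e), knows(e,h)
round 1: derive anc(e,e) via R2 from road(e,g), knows(g,e)
round 1: derive anc(e,j) via R2 from road(e,g), knows(g,j)
round 1: derive anc(g,e) via R2 from road(g,d), knows(d,e)
round 1: derive anc(g,i) via R2 from road(g,d), knows(d,i)
round 1: derive anc(i,e) via R2 from road(i,g), knows(g,e)
round 1: derive anc(i,j) via R2 from road(i,g), knows(g,j)
round 1: derive anc(j,e) via R2 from road(j,d), knows(d,e)
round 1: derive anc(j,h) via R2 from road(j,d), knows(d,h)
round 1: derive anc(j,i) via R2 from road(j,d), knows(d,i)
round 1: derive anc(j,j) via R2 from road(j,d), knows(d,j)
round 2: derive anc(d,g) via R1 from anc(d,e), anc(e,g)
round 2: derive anc(d,j) via R1 from anc(d,e), anc(e,j)
round 2: derive anc(e,d) via R1 from anc(e,g), anc(g,d)
round 2: derive anc(e,h) via R1 from anc(e,g), anc(g,h)
round 2: derive anc(e,i) via R1 from anc(e,g), anc(g,i)
round 2: derive anc(g,g) via R1 from anc(g,e), anc(e,g)
round 2: derive anc(i,d) via R1 from anc(i,g), anc(g,d)
round 2: derive anc(i,h) via R1 from anc(i,g), anc(g,h)
round 2: derive anc(i,i) via R1 from anc(i,g), anc(g,i)
round 2: derive span(d) via R3 from anc(d,d), anc(d,d)
round 2: derive span(e) via R3 from anc(e,e), anc(e,e)
round 2: derive span(g) via R3 from anc(g,d), anc(d,d)
round 2: derive span(i) via R3 from anc(i,e), anc(e,e)
round 2: derive span(j) via R3 from anc(j,d), anc(d,d)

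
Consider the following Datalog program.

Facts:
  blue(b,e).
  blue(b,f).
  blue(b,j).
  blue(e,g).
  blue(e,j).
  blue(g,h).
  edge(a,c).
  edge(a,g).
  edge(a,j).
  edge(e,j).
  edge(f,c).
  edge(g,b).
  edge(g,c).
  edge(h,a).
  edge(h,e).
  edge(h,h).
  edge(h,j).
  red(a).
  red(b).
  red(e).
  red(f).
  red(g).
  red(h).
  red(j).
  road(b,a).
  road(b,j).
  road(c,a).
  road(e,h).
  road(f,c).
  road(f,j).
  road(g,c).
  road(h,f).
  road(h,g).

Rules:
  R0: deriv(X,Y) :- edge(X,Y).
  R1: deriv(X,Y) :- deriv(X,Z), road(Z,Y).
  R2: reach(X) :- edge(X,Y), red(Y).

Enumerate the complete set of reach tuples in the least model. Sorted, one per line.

reach(a)
reach(e)
reach(g)
reach(h)

round 1: derive reach(a) via R2 from edge(a,g), red(g)
round 1: derive reach(e) via R2 from edge(e,j), red(j)
round 1: derive reach(g) via R2 from edge(g,b), red(b)
round 1: derive reach(h) via R2 from edge(h,a), red(a)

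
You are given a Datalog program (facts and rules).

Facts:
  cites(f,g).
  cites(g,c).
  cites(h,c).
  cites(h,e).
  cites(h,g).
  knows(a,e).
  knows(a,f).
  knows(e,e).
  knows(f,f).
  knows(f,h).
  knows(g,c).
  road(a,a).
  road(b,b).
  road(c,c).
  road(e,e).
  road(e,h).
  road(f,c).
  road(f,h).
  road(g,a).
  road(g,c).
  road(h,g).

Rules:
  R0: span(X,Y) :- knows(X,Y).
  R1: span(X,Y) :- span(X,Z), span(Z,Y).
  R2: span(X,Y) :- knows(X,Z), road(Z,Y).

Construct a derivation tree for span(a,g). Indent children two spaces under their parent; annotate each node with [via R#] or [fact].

round 1: derive span(a,e) via R0 from knows(a,e)
round 1: derive span(a,f) via R0 from knows(a,f)
round 1: derive span(e,e) via R0 from knows(e,e)
round 1: derive span(f,f) via R0 from knows(f,f)
round 1: derive span(f,h) via R0 from knows(f,h)
round 1: derive span(g,c) via R0 from knows(g,c)
round 1: derive span(a,c) via R2 from knows(a,f), road(f,c)
round 1: derive span(a,h) via R2 from knows(a,e), road(e,h)
round 1: derive span(e,h) via R2 from knows(e,e), road(e,h)
round 1: derive span(f,c) via R2 from knows(f,f), road(f,c)
round 1: derive span(f,g) via R2 from knows(f,h), road(h,g)
round 2: derive span(a,g) via R1 from span(a,f), span(f,g)

span(a,g)  [via R1]
  span(a,f)  [via R0]
    knows(a,f)  [fact]
  span(f,g)  [via R2]
    knows(f,h)  [fact]
    road(h,g)  [fact]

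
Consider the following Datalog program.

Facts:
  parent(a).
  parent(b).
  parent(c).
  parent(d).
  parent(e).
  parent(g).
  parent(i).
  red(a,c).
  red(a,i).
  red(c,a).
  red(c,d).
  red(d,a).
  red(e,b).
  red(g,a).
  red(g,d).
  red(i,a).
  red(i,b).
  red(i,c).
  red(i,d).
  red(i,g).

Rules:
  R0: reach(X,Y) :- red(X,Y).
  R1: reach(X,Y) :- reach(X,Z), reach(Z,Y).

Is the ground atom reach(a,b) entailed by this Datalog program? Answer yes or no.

yes

round 1: derive reach(a,c) via R0 from red(a,c)
round 1: derive reach(a,i) via R0 from red(a,i)
round 1: derive reach(c,a) via R0 from red(c,a)
round 1: derive reach(c,d) via R0 from red(c,d)
round 1: derive reach(d,a) via R0 from red(d,a)
round 1: derive reach(e,b) via R0 from red(e,b)
round 1: derive reach(g,a) via R0 from red(g,a)
round 1: derive reach(g,d) via R0 from red(g,d)
round 1: derive reach(i,a) via R0 from red(i,a)
round 1: derive reach(i,b) via R0 from red(i,b)
round 1: derive reach(i,c) via R0 from red(i,c)
round 1: derive reach(i,d) via R0 from red(i,d)
round 1: derive reach(i,g) via R0 from red(i,g)
round 2: derive reach(a,a) via R1 from reach(a,c), reach(c,a)
round 2: derive reach(a,b) via R1 from reach(a,i), reach(i,b)
round 2: derive reach(a,d) via R1 from reach(a,c), reach(c,d)
round 2: derive reach(a,g) via R1 from reach(a,i), reach(i,g)
round 2: derive reach(c,c) via R1 from reach(c,a), reach(a,c)
round 2: derive reach(c,i) via R1 from reach(c,a), reach(a,i)
round 2: derive reach(d,c) via R1 from reach(d,a), reach(a,c)
round 2: derive reach(d,i) via R1 from reach(d,a), reach(a,i)
round 2: derive reach(g,c) via R1 from reach(g,a), reach(a,c)
round 2: derive reach(g,i) via R1 from reach(g,a), reach(a,i)
round 2: derive reach(i,i) via R1 from reach(i,a), reach(a,i)
round 3: derive reach(c,b) via R1 from reach(c,a), reach(a,b)
round 3: derive reach(c,g) via R1 from reach(c,a), reach(a,g)
round 3: derive reach(d,b) via R1 from reach(d,a), reach(a,b)
round 3: derive reach(d,d) via R1 from reach(d,a), reach(a,d)
round 3: derive reach(d,g) via R1 from reach(d,a), reach(a,g)
round 3: derive reach(g,b) via R1 from reach(g,a), reach(a,b)
round 3: derive reach(g,g) via R1 from reach(g,a), reach(a,g)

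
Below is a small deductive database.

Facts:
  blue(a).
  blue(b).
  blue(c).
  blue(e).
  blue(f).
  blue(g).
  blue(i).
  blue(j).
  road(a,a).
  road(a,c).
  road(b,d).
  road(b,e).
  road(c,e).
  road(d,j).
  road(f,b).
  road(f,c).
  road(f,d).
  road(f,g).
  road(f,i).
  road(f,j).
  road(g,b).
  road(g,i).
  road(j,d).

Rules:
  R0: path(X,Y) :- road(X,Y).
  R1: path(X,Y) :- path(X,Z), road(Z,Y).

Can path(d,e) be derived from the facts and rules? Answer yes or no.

round 1: derive path(a,a) via R0 from road(a,a)
round 1: derive path(a,c) via R0 from road(a,c)
round 1: derive path(b,d) via R0 from road(b,d)
round 1: derive path(b,e) via R0 from road(b,e)
round 1: derive path(c,e) via R0 from road(c,e)
round 1: derive path(d,j) via R0 from road(d,j)
round 1: derive path(f,b) via R0 from road(f,b)
round 1: derive path(f,c) via R0 from road(f,c)
round 1: derive path(f,d) via R0 from road(f,d)
round 1: derive path(f,g) via R0 from road(f,g)
round 1: derive path(f,i) via R0 from road(f,i)
round 1: derive path(f,j) via R0 from road(f,j)
round 1: derive path(g,b) via R0 from road(g,b)
round 1: derive path(g,i) via R0 from road(g,i)
round 1: derive path(j,d) via R0 from road(j,d)
round 2: derive path(a,e) via R1 from path(a,c), road(c,e)
round 2: derive path(b,j) via R1 from path(b,d), road(d,j)
round 2: derive path(d,d) via R1 from path(d,j), road(j,d)
round 2: derive path(f,e) via R1 from path(f,b), road(b,e)
round 2: derive path(g,d) via R1 from path(g,b), road(b,d)
round 2: derive path(g,e) via R1 from path(g,b), road(b,e)
round 2: derive path(j,j) via R1 from path(j,d), road(d,j)
round 3: derive path(g,j) via R1 from path(g,d), road(d,j)

no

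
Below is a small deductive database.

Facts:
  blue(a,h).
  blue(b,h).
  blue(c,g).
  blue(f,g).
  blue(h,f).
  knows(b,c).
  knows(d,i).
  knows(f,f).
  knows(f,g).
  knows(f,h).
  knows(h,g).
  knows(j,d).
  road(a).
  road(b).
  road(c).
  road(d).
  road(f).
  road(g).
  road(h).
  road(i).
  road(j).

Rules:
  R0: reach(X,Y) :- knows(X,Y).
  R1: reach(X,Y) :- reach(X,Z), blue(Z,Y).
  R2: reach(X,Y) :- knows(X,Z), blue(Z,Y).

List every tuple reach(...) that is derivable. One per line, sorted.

reach(b,c)
reach(b,g)
reach(d,i)
reach(f,f)
reach(f,g)
reach(f,h)
reach(h,g)
reach(j,d)

round 1: derive reach(b,c) via R0 from knows(b,c)
round 1: derive reach(d,i) via R0 from knows(d,i)
round 1: derive reach(f,f) via R0 from knows(f,f)
round 1: derive reach(f,g) via R0 from knows(f,g)
round 1: derive reach(f,h) via R0 from knows(f,h)
round 1: derive reach(h,g) via R0 from knows(h,g)
round 1: derive reach(j,d) via R0 from knows(j,d)
round 1: derive reach(b,g) via R2 from knows(b,c), blue(c,g)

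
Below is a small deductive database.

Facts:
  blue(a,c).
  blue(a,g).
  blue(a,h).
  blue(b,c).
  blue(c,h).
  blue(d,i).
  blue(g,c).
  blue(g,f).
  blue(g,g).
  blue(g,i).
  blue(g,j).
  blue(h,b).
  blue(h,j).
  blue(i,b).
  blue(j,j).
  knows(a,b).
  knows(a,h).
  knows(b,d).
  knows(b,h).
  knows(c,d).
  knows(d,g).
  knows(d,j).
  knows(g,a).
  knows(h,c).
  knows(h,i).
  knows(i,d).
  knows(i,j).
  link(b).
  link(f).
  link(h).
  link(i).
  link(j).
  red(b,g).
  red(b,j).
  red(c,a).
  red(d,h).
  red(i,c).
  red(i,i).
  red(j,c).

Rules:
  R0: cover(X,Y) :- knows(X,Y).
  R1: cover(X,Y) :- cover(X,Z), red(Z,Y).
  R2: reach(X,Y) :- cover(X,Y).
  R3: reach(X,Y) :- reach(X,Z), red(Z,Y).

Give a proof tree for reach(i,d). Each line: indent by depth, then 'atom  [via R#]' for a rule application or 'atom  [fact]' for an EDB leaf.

reach(i,d)  [via R2]
  cover(i,d)  [via R0]
    knows(i,d)  [fact]

round 1: derive cover(a,b) via R0 from knows(a,b)
round 1: derive cover(a,h) via R0 from knows(a,h)
round 1: derive cover(b,d) via R0 from knows(b,d)
round 1: derive cover(b,h) via R0 from knows(b,h)
round 1: derive cover(c,d) via R0 from knows(c,d)
round 1: derive cover(d,g) via R0 from knows(d,g)
round 1: derive cover(d,j) via R0 from knows(d,j)
round 1: derive cover(g,a) via R0 from knows(g,a)
round 1: derive cover(h,c) via R0 from knows(h,c)
round 1: derive cover(h,i) via R0 from knows(h,i)
round 1: derive cover(i,d) via R0 from knows(i,d)
round 1: derive cover(i,j) via R0 from knows(i,j)
round 2: derive cover(a,g) via R1 from cover(a,b), red(b,g)
round 2: derive cover(a,j) via R1 from cover(a,b), red(b,j)
round 2: derive cover(c,h) via R1 from cover(c,d), red(d,h)
round 2: derive cover(d,c) via R1 from cover(d,j), red(j,c)
round 2: derive cover(h,a) via R1 from cover(h,c), red(c,a)
round 2: derive cover(i,c) via R1 from cover(i,j), red(j,c)
round 2: derive cover(i,h) via R1 from cover(i,d), red(d,h)
round 2: derive reach(a,b) via R2 from cover(a,b)
round 2: derive reach(a,h) via R2 from cover(a,h)
round 2: derive reach(b,d) via R2 from cover(b,d)
round 2: derive reach(b,h) via R2 from cover(b,h)
round 2: derive reach(c,d) via R2 from cover(c,d)
round 2: derive reach(d,g) via R2 from cover(d,g)
round 2: derive reach(d,j) via R2 from cover(d,j)
round 2: derive reach(g,a) via R2 from cover(g,a)
round 2: derive reach(h,c) via R2 from cover(h,c)
round 2: derive reach(h,i) via R2 from cover(h,i)
round 2: derive reach(i,d) via R2 from cover(i,d)
round 2: derive reach(i,j) via R2 from cover(i,j)
round 3: derive cover(a,c) via R1 from cover(a,j), red(j,c)
round 3: derive cover(d,a) via R1 from cover(d,c), red(c,a)
round 3: derive cover(i,a) via R1 from cover(i,c), red(c,a)
round 3: derive reach(a,g) via R2 from cover(a,g)
round 3: derive reach(a,j) via R2 from cover(a,j)
round 3: derive reach(c,h) via R2 from cover(c,h)
round 3: derive reach(d,c) via R2 from cover(d,c)
round 3: derive reach(h,a) via R2 from cover(h,a)
round 3: derive reach(i,c) via R2 from cover(i,c)
round 3: derive reach(i,h) via R2 from cover(i,h)
round 4: derive cover(a,a) via R1 from cover(a,c), red(c,a)
round 4: derive reach(a,c) via R2 from cover(a,c)
round 4: derive reach(d,a) via R2 from cover(d,a)
round 4: derive reach(i,a) via R2 from cover(i,a)
round 5: derive reach(a,a) via R2 from cover(a,a)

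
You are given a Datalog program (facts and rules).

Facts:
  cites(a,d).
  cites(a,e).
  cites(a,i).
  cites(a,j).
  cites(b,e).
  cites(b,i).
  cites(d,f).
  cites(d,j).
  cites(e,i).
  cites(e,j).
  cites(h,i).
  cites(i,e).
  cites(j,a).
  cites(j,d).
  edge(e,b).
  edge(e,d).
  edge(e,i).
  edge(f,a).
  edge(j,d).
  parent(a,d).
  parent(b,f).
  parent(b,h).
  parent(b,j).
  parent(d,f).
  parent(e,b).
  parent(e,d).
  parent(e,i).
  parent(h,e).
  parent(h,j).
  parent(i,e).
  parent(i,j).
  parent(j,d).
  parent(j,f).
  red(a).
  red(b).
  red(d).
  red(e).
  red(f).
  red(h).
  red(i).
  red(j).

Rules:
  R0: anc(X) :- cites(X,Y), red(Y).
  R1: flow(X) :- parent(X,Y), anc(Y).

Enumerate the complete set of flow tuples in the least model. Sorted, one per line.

flow(a)
flow(b)
flow(e)
flow(h)
flow(i)
flow(j)

round 1: derive anc(a) via R0 from cites(a,d), red(d)
round 1: derive anc(b) via R0 from cites(b,e), red(e)
round 1: derive anc(d) via R0 from cites(d,f), red(f)
round 1: derive anc(e) via R0 from cites(e,i), red(i)
round 1: derive anc(h) via R0 from cites(h,i), red(i)
round 1: derive anc(i) via R0 from cites(i,e), red(e)
round 1: derive anc(j) via R0 from cites(j,a), red(a)
round 2: derive flow(a) via R1 from parent(a,d), anc(d)
round 2: derive flow(b) via R1 from parent(b,h), anc(h)
round 2: derive flow(e) via R1 from parent(e,b), anc(b)
round 2: derive flow(h) via R1 from parent(h,e), anc(e)
round 2: derive flow(i) via R1 from parent(i,e), anc(e)
round 2: derive flow(j) via R1 from parent(j,d), anc(d)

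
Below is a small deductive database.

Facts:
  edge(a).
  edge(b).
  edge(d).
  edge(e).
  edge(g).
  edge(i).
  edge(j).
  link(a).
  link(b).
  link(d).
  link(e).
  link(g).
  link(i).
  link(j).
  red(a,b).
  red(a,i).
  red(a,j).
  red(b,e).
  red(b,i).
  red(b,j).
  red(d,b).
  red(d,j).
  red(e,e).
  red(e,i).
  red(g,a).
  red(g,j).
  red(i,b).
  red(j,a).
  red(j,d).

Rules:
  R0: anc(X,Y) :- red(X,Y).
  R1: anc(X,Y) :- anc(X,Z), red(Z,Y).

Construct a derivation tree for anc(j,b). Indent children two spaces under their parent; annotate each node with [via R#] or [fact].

anc(j,b)  [via R1]
  anc(j,a)  [via R0]
    red(j,a)  [fact]
  red(a,b)  [fact]

round 1: derive anc(a,b) via R0 from red(a,b)
round 1: derive anc(a,i) via R0 from red(a,i)
round 1: derive anc(a,j) via R0 from red(a,j)
round 1: derive anc(b,e) via R0 from red(b,e)
round 1: derive anc(b,i) via R0 from red(b,i)
round 1: derive anc(b,j) via R0 from red(b,j)
round 1: derive anc(d,b) via R0 from red(d,b)
round 1: derive anc(d,j) via R0 from red(d,j)
round 1: derive anc(e,e) via R0 from red(e,e)
round 1: derive anc(e,i) via R0 from red(e,i)
round 1: derive anc(g,a) via R0 from red(g,a)
round 1: derive anc(g,j) via R0 from red(g,j)
round 1: derive anc(i,b) via R0 from red(i,b)
round 1: derive anc(j,a) via R0 from red(j,a)
round 1: derive anc(j,d) via R0 from red(j,d)
round 2: derive anc(a,a) via R1 from anc(a,j), red(j,a)
round 2: derive anc(a,d) via R1 from anc(a,j), red(j,d)
round 2: derive anc(a,e) via R1 from anc(a,b), red(b,e)
round 2: derive anc(b,a) via R1 from anc(b,j), red(j,a)
round 2: derive anc(b,b) via R1 from anc(b,i), red(i,b)
round 2: derive anc(b,d) via R1 from anc(b,j), red(j,d)
round 2: derive anc(d,a) via R1 from anc(d,j), red(j,a)
round 2: derive anc(d,d) via R1 from anc(d,j), red(j,d)
round 2: derive anc(d,e) via R1 from anc(d,b), red(b,e)
round 2: derive anc(d,i) via R1 from anc(d,b), red(b,i)
round 2: derive anc(e,b) via R1 from anc(e,i), red(i,b)
round 2: derive anc(g,b) via R1 from anc(g,a), red(a,b)
round 2: derive anc(g,d) via R1 from anc(g,j), red(j,d)
round 2: derive anc(g,i) via R1 from anc(g,a), red(a,i)
round 2: derive anc(i,e) via R1 from anc(i,b), red(b,e)
round 2: derive anc(i,i) via R1 from anc(i,b), red(b,i)
round 2: derive anc(i,j) via R1 from anc(i,b), red(b,j)
round 2: derive anc(j,b) via R1 from anc(j,a), red(a,b)
round 2: derive anc(j,i) via R1 from anc(j,a), red(a,i)
round 2: derive anc(j,j) via R1 from anc(j,a), red(a,j)
round 3: derive anc(e,j) via R1 from anc(e,b), red(b,j)
round 3: derive anc(g,e) via R1 from anc(g,b), red(b,e)
round 3: derive anc(i,a) via R1 from anc(i,j), red(j,a)
round 3: derive anc(i,d) via R1 from anc(i,j), red(j,d)
round 3: derive anc(j,e) via R1 from anc(j,b), red(b,e)
round 4: derive anc(e,a) via R1 from anc(e,j), red(j,a)
round 4: derive anc(e,d) via R1 from anc(e,j), red(j,d)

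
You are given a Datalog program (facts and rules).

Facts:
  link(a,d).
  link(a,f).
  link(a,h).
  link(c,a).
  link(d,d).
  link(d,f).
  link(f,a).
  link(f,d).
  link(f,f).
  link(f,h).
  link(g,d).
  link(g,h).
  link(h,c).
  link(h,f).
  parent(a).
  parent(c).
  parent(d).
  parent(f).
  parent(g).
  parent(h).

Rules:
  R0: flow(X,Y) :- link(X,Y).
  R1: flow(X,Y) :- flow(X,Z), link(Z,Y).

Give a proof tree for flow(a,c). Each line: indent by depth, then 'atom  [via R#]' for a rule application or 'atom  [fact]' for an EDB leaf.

flow(a,c)  [via R1]
  flow(a,h)  [via R0]
    link(a,h)  [fact]
  link(h,c)  [fact]

round 1: derive flow(a,d) via R0 from link(a,d)
round 1: derive flow(a,f) via R0 from link(a,f)
round 1: derive flow(a,h) via R0 from link(a,h)
round 1: derive flow(c,a) via R0 from link(c,a)
round 1: derive flow(d,d) via R0 from link(d,d)
round 1: derive flow(d,f) via R0 from link(d,f)
round 1: derive flow(f,a) via R0 from link(f,a)
round 1: derive flow(f,d) via R0 from link(f,d)
round 1: derive flow(f,f) via R0 from link(f,f)
round 1: derive flow(f,h) via R0 from link(f,h)
round 1: derive flow(g,d) via R0 from link(g,d)
round 1: derive flow(g,h) via R0 from link(g,h)
round 1: derive flow(h,c) via R0 from link(h,c)
round 1: derive flow(h,f) via R0 from link(h,f)
round 2: derive flow(a,a) via R1 from flow(a,f), link(f,a)
round 2: derive flow(a,c) via R1 from flow(a,h), link(h,c)
round 2: derive flow(c,d) via R1 from flow(c,a), link(a,d)
round 2: derive flow(c,f) via R1 from flow(c,a), link(a,f)
round 2: derive flow(c,h) via R1 from flow(c,a), link(a,h)
round 2: derive flow(d,a) via R1 from flow(d,f), link(f,a)
round 2: derive flow(d,h) via R1 from flow(d,f), link(f,h)
round 2: derive flow(f,c) via R1 from flow(f,h), link(h,c)
round 2: derive flow(g,c) via R1 from flow(g,h), link(h,c)
round 2: derive flow(g,f) via R1 from flow(g,d), link(d,f)
round 2: derive flow(h,a) via R1 from flow(h,c), link(c,a)
round 2: derive flow(h,d) via R1 from flow(h,f), link(f,d)
round 2: derive flow(h,h) via R1 from flow(h,f), link(f,h)
round 3: derive flow(c,c) via R1 from flow(c,h), link(h,c)
round 3: derive flow(d,c) via R1 from flow(d,h), link(h,c)
round 3: derive flow(g,a) via R1 from flow(g,c), link(c,a)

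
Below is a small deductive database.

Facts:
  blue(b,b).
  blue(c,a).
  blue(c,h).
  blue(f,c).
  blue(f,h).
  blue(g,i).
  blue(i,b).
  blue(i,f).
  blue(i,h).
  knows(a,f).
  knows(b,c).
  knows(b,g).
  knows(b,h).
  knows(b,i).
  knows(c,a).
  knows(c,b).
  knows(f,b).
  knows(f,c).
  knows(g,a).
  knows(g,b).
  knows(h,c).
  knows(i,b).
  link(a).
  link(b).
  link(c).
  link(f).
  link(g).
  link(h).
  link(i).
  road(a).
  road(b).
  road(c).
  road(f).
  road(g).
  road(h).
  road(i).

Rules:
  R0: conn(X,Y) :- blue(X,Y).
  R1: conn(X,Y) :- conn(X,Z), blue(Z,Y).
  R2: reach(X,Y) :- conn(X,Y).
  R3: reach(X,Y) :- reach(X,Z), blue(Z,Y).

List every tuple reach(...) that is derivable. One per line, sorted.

reach(b,b)
reach(c,a)
reach(c,h)
reach(f,a)
reach(f,c)
reach(f,h)
reach(g,a)
reach(g,b)
reach(g,c)
reach(g,f)
reach(g,h)
reach(g,i)
reach(i,a)
reach(i,b)
reach(i,c)
reach(i,f)
reach(i,h)

round 1: derive conn(b,b) via R0 from blue(b,b)
round 1: derive conn(c,a) via R0 from blue(c,a)
round 1: derive conn(c,h) via R0 from blue(c,h)
round 1: derive conn(f,c) via R0 from blue(f,c)
round 1: derive conn(f,h) via R0 from blue(f,h)
round 1: derive conn(g,i) via R0 from blue(g,i)
round 1: derive conn(i,b) via R0 from blue(i,b)
round 1: derive conn(i,f) via R0 from blue(i,f)
round 1: derive conn(i,h) via R0 from blue(i,h)
round 2: derive conn(f,a) via R1 from conn(f,c), blue(c,a)
round 2: derive conn(g,b) via R1 from conn(g,i), blue(i,b)
round 2: derive conn(g,f) via R1 from conn(g,i), blue(i,f)
round 2: derive conn(g,h) via R1 from conn(g,i), blue(i,h)
round 2: derive conn(i,c) via R1 from conn(i,f), blue(f,c)
round 2: derive reach(b,b) via R2 from conn(b,b)
round 2: derive reach(c,a) via R2 from conn(c,a)
round 2: derive reach(c,h) via R2 from conn(c,h)
round 2: derive reach(f,c) via R2 from conn(f,c)
round 2: derive reach(f,h) via R2 from conn(f,h)
round 2: derive reach(g,i) via R2 from conn(g,i)
round 2: derive reach(i,b) via R2 from conn(i,b)
round 2: derive reach(i,f) via R2 from conn(i,f)
round 2: derive reach(i,h) via R2 from conn(i,h)
round 3: derive conn(g,c) via R1 from conn(g,f), blue(f,c)
round 3: derive conn(i,a) via R1 from conn(i,c), blue(c,a)
round 3: derive reach(f,a) via R2 from conn(f,a)
round 3: derive reach(g,b) via R2 from conn(g,b)
round 3: derive reach(g,f) via R2 from conn(g,f)
round 3: derive reach(g,h) via R2 from conn(g,h)
round 3: derive reach(i,c) via R2 from conn(i,c)
round 4: derive conn(g,a) via R1 from conn(g,c), blue(c,a)
round 4: derive reach(g,c) via R2 from conn(g,c)
round 4: derive reach(i,a) via R2 from conn(i,a)
round 5: derive reach(g,a) via R2 from conn(g,a)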